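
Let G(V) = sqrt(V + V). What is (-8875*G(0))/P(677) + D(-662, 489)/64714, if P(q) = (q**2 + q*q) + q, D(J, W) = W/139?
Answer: 489/8995246 ≈ 5.4362e-5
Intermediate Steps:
G(V) = sqrt(2)*sqrt(V) (G(V) = sqrt(2*V) = sqrt(2)*sqrt(V))
D(J, W) = W/139 (D(J, W) = W*(1/139) = W/139)
P(q) = q + 2*q**2 (P(q) = (q**2 + q**2) + q = 2*q**2 + q = q + 2*q**2)
(-8875*G(0))/P(677) + D(-662, 489)/64714 = (-8875*sqrt(2)*sqrt(0))/((677*(1 + 2*677))) + ((1/139)*489)/64714 = (-8875*sqrt(2)*0)/((677*(1 + 1354))) + (489/139)*(1/64714) = (-8875*0)/((677*1355)) + 489/8995246 = 0/917335 + 489/8995246 = 0*(1/917335) + 489/8995246 = 0 + 489/8995246 = 489/8995246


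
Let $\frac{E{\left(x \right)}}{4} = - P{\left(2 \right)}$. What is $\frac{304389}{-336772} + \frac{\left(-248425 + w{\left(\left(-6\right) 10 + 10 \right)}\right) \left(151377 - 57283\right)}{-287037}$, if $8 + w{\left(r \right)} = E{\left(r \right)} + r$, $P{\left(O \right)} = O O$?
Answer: $\frac{874933860668671}{10740669396} \approx 81460.0$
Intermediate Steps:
$P{\left(O \right)} = O^{2}$
$E{\left(x \right)} = -16$ ($E{\left(x \right)} = 4 \left(- 2^{2}\right) = 4 \left(\left(-1\right) 4\right) = 4 \left(-4\right) = -16$)
$w{\left(r \right)} = -24 + r$ ($w{\left(r \right)} = -8 + \left(-16 + r\right) = -24 + r$)
$\frac{304389}{-336772} + \frac{\left(-248425 + w{\left(\left(-6\right) 10 + 10 \right)}\right) \left(151377 - 57283\right)}{-287037} = \frac{304389}{-336772} + \frac{\left(-248425 + \left(-24 + \left(\left(-6\right) 10 + 10\right)\right)\right) \left(151377 - 57283\right)}{-287037} = 304389 \left(- \frac{1}{336772}\right) + \left(-248425 + \left(-24 + \left(-60 + 10\right)\right)\right) 94094 \left(- \frac{1}{287037}\right) = - \frac{304389}{336772} + \left(-248425 - 74\right) 94094 \left(- \frac{1}{287037}\right) = - \frac{304389}{336772} + \left(-248499\right) 94094 \left(- \frac{1}{287037}\right) = - \frac{304389}{336772} - - \frac{2598029434}{31893} = - \frac{304389}{336772} + \frac{2598029434}{31893} = \frac{874933860668671}{10740669396}$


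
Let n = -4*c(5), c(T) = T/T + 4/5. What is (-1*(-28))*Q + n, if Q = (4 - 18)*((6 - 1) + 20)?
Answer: -49036/5 ≈ -9807.2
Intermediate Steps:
c(T) = 9/5 (c(T) = 1 + 4*(1/5) = 1 + 4/5 = 9/5)
n = -36/5 (n = -4*9/5 = -36/5 ≈ -7.2000)
Q = -350 (Q = -14*(5 + 20) = -14*25 = -350)
(-1*(-28))*Q + n = -1*(-28)*(-350) - 36/5 = 28*(-350) - 36/5 = -9800 - 36/5 = -49036/5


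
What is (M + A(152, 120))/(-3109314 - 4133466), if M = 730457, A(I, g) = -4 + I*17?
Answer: -733037/7242780 ≈ -0.10121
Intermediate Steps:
A(I, g) = -4 + 17*I
(M + A(152, 120))/(-3109314 - 4133466) = (730457 + (-4 + 17*152))/(-3109314 - 4133466) = (730457 + (-4 + 2584))/(-7242780) = (730457 + 2580)*(-1/7242780) = 733037*(-1/7242780) = -733037/7242780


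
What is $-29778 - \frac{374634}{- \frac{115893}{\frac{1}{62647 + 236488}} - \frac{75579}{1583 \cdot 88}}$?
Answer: $- \frac{47936055340878784962}{1609780890532433} \approx -29778.0$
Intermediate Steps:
$-29778 - \frac{374634}{- \frac{115893}{\frac{1}{62647 + 236488}} - \frac{75579}{1583 \cdot 88}} = -29778 - \frac{374634}{- \frac{115893}{\frac{1}{299135}} - \frac{75579}{139304}} = -29778 - \frac{374634}{- 115893 \frac{1}{\frac{1}{299135}} - \frac{75579}{139304}} = -29778 - \frac{374634}{\left(-115893\right) 299135 - \frac{75579}{139304}} = -29778 - \frac{374634}{-34667652555 - \frac{75579}{139304}} = -29778 - \frac{374634}{- \frac{4829342671597299}{139304}} = -29778 - 374634 \left(- \frac{139304}{4829342671597299}\right) = -29778 - - \frac{17396004912}{1609780890532433} = -29778 + \frac{17396004912}{1609780890532433} = - \frac{47936055340878784962}{1609780890532433}$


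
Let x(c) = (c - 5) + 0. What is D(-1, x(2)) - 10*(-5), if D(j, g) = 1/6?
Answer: 301/6 ≈ 50.167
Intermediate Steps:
x(c) = -5 + c (x(c) = (-5 + c) + 0 = -5 + c)
D(j, g) = 1/6
D(-1, x(2)) - 10*(-5) = 1/6 - 10*(-5) = 1/6 + 50 = 301/6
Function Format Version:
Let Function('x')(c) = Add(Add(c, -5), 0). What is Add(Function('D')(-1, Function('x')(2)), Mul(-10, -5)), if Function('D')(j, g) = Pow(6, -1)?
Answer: Rational(301, 6) ≈ 50.167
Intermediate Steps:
Function('x')(c) = Add(-5, c) (Function('x')(c) = Add(Add(-5, c), 0) = Add(-5, c))
Function('D')(j, g) = Rational(1, 6)
Add(Function('D')(-1, Function('x')(2)), Mul(-10, -5)) = Add(Rational(1, 6), Mul(-10, -5)) = Add(Rational(1, 6), 50) = Rational(301, 6)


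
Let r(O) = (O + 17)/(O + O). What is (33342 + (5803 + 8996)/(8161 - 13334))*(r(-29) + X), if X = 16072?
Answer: 80384140578498/150017 ≈ 5.3583e+8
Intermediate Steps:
r(O) = (17 + O)/(2*O) (r(O) = (17 + O)/((2*O)) = (17 + O)*(1/(2*O)) = (17 + O)/(2*O))
(33342 + (5803 + 8996)/(8161 - 13334))*(r(-29) + X) = (33342 + (5803 + 8996)/(8161 - 13334))*((½)*(17 - 29)/(-29) + 16072) = (33342 + 14799/(-5173))*((½)*(-1/29)*(-12) + 16072) = (33342 + 14799*(-1/5173))*(6/29 + 16072) = (33342 - 14799/5173)*(466094/29) = (172463367/5173)*(466094/29) = 80384140578498/150017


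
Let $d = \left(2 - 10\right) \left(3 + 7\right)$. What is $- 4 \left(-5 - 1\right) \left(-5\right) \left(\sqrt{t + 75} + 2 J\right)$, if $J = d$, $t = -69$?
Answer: $19200 - 120 \sqrt{6} \approx 18906.0$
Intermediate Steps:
$d = -80$ ($d = \left(-8\right) 10 = -80$)
$J = -80$
$- 4 \left(-5 - 1\right) \left(-5\right) \left(\sqrt{t + 75} + 2 J\right) = - 4 \left(-5 - 1\right) \left(-5\right) \left(\sqrt{-69 + 75} + 2 \left(-80\right)\right) = \left(-4\right) \left(-6\right) \left(-5\right) \left(\sqrt{6} - 160\right) = 24 \left(-5\right) \left(-160 + \sqrt{6}\right) = - 120 \left(-160 + \sqrt{6}\right) = 19200 - 120 \sqrt{6}$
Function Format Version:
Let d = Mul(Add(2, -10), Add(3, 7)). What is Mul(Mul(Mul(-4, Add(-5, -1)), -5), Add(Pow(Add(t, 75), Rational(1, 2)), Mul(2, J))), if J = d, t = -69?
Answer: Add(19200, Mul(-120, Pow(6, Rational(1, 2)))) ≈ 18906.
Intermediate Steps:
d = -80 (d = Mul(-8, 10) = -80)
J = -80
Mul(Mul(Mul(-4, Add(-5, -1)), -5), Add(Pow(Add(t, 75), Rational(1, 2)), Mul(2, J))) = Mul(Mul(Mul(-4, Add(-5, -1)), -5), Add(Pow(Add(-69, 75), Rational(1, 2)), Mul(2, -80))) = Mul(Mul(Mul(-4, -6), -5), Add(Pow(6, Rational(1, 2)), -160)) = Mul(Mul(24, -5), Add(-160, Pow(6, Rational(1, 2)))) = Mul(-120, Add(-160, Pow(6, Rational(1, 2)))) = Add(19200, Mul(-120, Pow(6, Rational(1, 2))))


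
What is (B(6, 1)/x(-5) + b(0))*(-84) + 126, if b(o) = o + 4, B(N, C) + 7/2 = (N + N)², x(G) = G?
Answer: 10752/5 ≈ 2150.4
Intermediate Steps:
B(N, C) = -7/2 + 4*N² (B(N, C) = -7/2 + (N + N)² = -7/2 + (2*N)² = -7/2 + 4*N²)
b(o) = 4 + o
(B(6, 1)/x(-5) + b(0))*(-84) + 126 = ((-7/2 + 4*6²)/(-5) + (4 + 0))*(-84) + 126 = ((-7/2 + 4*36)*(-⅕) + 4)*(-84) + 126 = ((-7/2 + 144)*(-⅕) + 4)*(-84) + 126 = ((281/2)*(-⅕) + 4)*(-84) + 126 = (-281/10 + 4)*(-84) + 126 = -241/10*(-84) + 126 = 10122/5 + 126 = 10752/5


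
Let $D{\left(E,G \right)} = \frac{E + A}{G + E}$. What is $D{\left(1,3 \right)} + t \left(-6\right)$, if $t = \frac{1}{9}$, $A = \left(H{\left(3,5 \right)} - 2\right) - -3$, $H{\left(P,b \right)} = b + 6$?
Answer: $\frac{31}{12} \approx 2.5833$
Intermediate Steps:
$H{\left(P,b \right)} = 6 + b$
$A = 12$ ($A = \left(\left(6 + 5\right) - 2\right) - -3 = \left(11 - 2\right) + 3 = 9 + 3 = 12$)
$D{\left(E,G \right)} = \frac{12 + E}{E + G}$ ($D{\left(E,G \right)} = \frac{E + 12}{G + E} = \frac{12 + E}{E + G}$)
$t = \frac{1}{9} \approx 0.11111$
$D{\left(1,3 \right)} + t \left(-6\right) = \frac{12 + 1}{1 + 3} + \frac{1}{9} \left(-6\right) = \frac{1}{4} \cdot 13 - \frac{2}{3} = \frac{13}{4} - \frac{2}{3} = \frac{31}{12}$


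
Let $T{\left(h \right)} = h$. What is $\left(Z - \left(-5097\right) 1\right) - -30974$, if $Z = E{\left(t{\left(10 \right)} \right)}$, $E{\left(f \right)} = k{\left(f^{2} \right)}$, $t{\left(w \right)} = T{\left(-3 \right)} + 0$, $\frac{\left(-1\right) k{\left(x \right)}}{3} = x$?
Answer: $36044$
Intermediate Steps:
$k{\left(x \right)} = - 3 x$
$t{\left(w \right)} = -3$ ($t{\left(w \right)} = -3 + 0 = -3$)
$E{\left(f \right)} = - 3 f^{2}$
$Z = -27$ ($Z = - 3 \left(-3\right)^{2} = \left(-3\right) 9 = -27$)
$\left(Z - \left(-5097\right) 1\right) - -30974 = \left(-27 - \left(-5097\right) 1\right) - -30974 = \left(-27 - -5097\right) + 30974 = \left(-27 + 5097\right) + 30974 = 5070 + 30974 = 36044$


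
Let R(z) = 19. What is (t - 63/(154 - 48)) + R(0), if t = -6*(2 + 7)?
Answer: -3773/106 ≈ -35.594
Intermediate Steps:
t = -54 (t = -6*9 = -54)
(t - 63/(154 - 48)) + R(0) = (-54 - 63/(154 - 48)) + 19 = (-54 - 63/106) + 19 = -5787/106 + 19 = -3773/106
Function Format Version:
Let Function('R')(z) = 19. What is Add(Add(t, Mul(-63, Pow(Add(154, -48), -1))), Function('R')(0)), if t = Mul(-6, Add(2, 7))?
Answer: Rational(-3773, 106) ≈ -35.594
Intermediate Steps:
t = -54 (t = Mul(-6, 9) = -54)
Add(Add(t, Mul(-63, Pow(Add(154, -48), -1))), Function('R')(0)) = Add(Add(-54, Mul(-63, Pow(Add(154, -48), -1))), 19) = Add(Add(-54, Mul(-63, Pow(106, -1))), 19) = Add(Add(-54, Mul(-63, Rational(1, 106))), 19) = Add(Add(-54, Rational(-63, 106)), 19) = Add(Rational(-5787, 106), 19) = Rational(-3773, 106)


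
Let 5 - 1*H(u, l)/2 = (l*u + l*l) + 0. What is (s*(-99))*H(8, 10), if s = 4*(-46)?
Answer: -6375600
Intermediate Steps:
H(u, l) = 10 - 2*l² - 2*l*u (H(u, l) = 10 - 2*((l*u + l*l) + 0) = 10 - 2*((l*u + l²) + 0) = 10 - 2*((l² + l*u) + 0) = 10 - 2*(l² + l*u) = 10 + (-2*l² - 2*l*u) = 10 - 2*l² - 2*l*u)
s = -184
(s*(-99))*H(8, 10) = (-184*(-99))*(10 - 2*10² - 2*10*8) = 18216*(10 - 2*100 - 160) = 18216*(10 - 200 - 160) = 18216*(-350) = -6375600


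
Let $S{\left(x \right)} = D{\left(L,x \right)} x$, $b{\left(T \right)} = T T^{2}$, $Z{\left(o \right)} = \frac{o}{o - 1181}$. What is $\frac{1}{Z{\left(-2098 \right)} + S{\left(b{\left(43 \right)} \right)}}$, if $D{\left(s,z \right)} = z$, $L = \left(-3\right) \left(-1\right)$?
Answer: $\frac{3279}{20727749439769} \approx 1.5819 \cdot 10^{-10}$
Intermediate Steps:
$L = 3$
$Z{\left(o \right)} = \frac{o}{-1181 + o}$ ($Z{\left(o \right)} = \frac{o}{o - 1181} = \frac{o}{-1181 + o}$)
$b{\left(T \right)} = T^{3}$
$S{\left(x \right)} = x^{2}$ ($S{\left(x \right)} = x x = x^{2}$)
$\frac{1}{Z{\left(-2098 \right)} + S{\left(b{\left(43 \right)} \right)}} = \frac{1}{- \frac{2098}{-1181 - 2098} + \left(43^{3}\right)^{2}} = \frac{1}{- \frac{2098}{-3279} + 79507^{2}} = \frac{1}{\left(-2098\right) \left(- \frac{1}{3279}\right) + 6321363049} = \frac{1}{\frac{2098}{3279} + 6321363049} = \frac{1}{\frac{20727749439769}{3279}} = \frac{3279}{20727749439769}$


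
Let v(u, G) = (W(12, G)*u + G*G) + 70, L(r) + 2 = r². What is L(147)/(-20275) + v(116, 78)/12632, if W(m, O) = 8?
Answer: -64676037/128056900 ≈ -0.50506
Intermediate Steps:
L(r) = -2 + r²
v(u, G) = 70 + G² + 8*u (v(u, G) = (8*u + G*G) + 70 = (8*u + G²) + 70 = (G² + 8*u) + 70 = 70 + G² + 8*u)
L(147)/(-20275) + v(116, 78)/12632 = (-2 + 147²)/(-20275) + (70 + 78² + 8*116)/12632 = (-2 + 21609)*(-1/20275) + (70 + 6084 + 928)*(1/12632) = 21607*(-1/20275) + 7082*(1/12632) = -21607/20275 + 3541/6316 = -64676037/128056900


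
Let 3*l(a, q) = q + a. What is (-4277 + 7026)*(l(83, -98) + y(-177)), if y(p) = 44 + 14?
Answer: 145697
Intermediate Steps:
y(p) = 58
l(a, q) = a/3 + q/3 (l(a, q) = (q + a)/3 = (a + q)/3 = a/3 + q/3)
(-4277 + 7026)*(l(83, -98) + y(-177)) = (-4277 + 7026)*(((⅓)*83 + (⅓)*(-98)) + 58) = 2749*((83/3 - 98/3) + 58) = 2749*(-5 + 58) = 2749*53 = 145697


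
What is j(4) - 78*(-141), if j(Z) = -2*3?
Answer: 10992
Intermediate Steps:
j(Z) = -6
j(4) - 78*(-141) = -6 - 78*(-141) = -6 + 10998 = 10992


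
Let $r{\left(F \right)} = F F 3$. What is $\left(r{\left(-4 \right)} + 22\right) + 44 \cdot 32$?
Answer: $1478$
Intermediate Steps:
$r{\left(F \right)} = 3 F^{2}$ ($r{\left(F \right)} = F^{2} \cdot 3 = 3 F^{2}$)
$\left(r{\left(-4 \right)} + 22\right) + 44 \cdot 32 = \left(3 \left(-4\right)^{2} + 22\right) + 44 \cdot 32 = \left(3 \cdot 16 + 22\right) + 1408 = \left(48 + 22\right) + 1408 = 70 + 1408 = 1478$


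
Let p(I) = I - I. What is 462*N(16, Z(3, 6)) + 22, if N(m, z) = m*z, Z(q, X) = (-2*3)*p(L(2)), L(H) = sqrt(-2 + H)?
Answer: 22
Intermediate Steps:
p(I) = 0
Z(q, X) = 0 (Z(q, X) = -2*3*0 = -6*0 = 0)
462*N(16, Z(3, 6)) + 22 = 462*(16*0) + 22 = 462*0 + 22 = 0 + 22 = 22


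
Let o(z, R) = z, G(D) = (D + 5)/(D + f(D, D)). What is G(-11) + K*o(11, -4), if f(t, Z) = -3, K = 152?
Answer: 11707/7 ≈ 1672.4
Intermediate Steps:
G(D) = (5 + D)/(-3 + D) (G(D) = (D + 5)/(D - 3) = (5 + D)/(-3 + D))
G(-11) + K*o(11, -4) = (5 - 11)/(-3 - 11) + 152*11 = -6/(-14) + 1672 = -1/14*(-6) + 1672 = 3/7 + 1672 = 11707/7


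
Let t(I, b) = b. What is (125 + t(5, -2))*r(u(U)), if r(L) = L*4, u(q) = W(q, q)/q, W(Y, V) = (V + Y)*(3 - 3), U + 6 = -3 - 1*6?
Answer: 0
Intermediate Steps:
U = -15 (U = -6 + (-3 - 1*6) = -6 + (-3 - 6) = -6 - 9 = -15)
W(Y, V) = 0 (W(Y, V) = (V + Y)*0 = 0)
u(q) = 0 (u(q) = 0/q = 0)
r(L) = 4*L
(125 + t(5, -2))*r(u(U)) = (125 - 2)*(4*0) = 123*0 = 0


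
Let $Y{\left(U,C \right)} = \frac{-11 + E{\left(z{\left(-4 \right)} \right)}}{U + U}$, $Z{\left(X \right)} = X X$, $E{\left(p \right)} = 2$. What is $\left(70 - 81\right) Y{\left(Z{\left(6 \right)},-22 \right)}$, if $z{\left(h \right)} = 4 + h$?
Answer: $\frac{11}{8} \approx 1.375$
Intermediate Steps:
$Z{\left(X \right)} = X^{2}$
$Y{\left(U,C \right)} = - \frac{9}{2 U}$ ($Y{\left(U,C \right)} = \frac{-11 + 2}{U + U} = - \frac{9}{2 U}$)
$\left(70 - 81\right) Y{\left(Z{\left(6 \right)},-22 \right)} = \left(70 - 81\right) \left(- \frac{9}{2 \cdot 6^{2}}\right) = - 11 \left(- \frac{9}{2 \cdot 36}\right) = - 11 \left(\left(- \frac{9}{2}\right) \frac{1}{36}\right) = \left(-11\right) \left(- \frac{1}{8}\right) = \frac{11}{8}$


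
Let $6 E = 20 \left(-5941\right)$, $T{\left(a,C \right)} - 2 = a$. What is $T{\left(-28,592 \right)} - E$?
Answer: $\frac{59332}{3} \approx 19777.0$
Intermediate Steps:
$T{\left(a,C \right)} = 2 + a$
$E = - \frac{59410}{3}$ ($E = \frac{20 \left(-5941\right)}{6} = \frac{1}{6} \left(-118820\right) = - \frac{59410}{3} \approx -19803.0$)
$T{\left(-28,592 \right)} - E = \left(2 - 28\right) - - \frac{59410}{3} = -26 + \frac{59410}{3} = \frac{59332}{3}$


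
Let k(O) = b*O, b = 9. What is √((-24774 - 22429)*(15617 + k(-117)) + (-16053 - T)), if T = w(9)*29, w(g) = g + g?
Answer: I*√687481067 ≈ 26220.0*I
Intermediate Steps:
k(O) = 9*O
w(g) = 2*g
T = 522 (T = (2*9)*29 = 18*29 = 522)
√((-24774 - 22429)*(15617 + k(-117)) + (-16053 - T)) = √((-24774 - 22429)*(15617 + 9*(-117)) + (-16053 - 1*522)) = √(-47203*(15617 - 1053) + (-16053 - 522)) = √(-47203*14564 - 16575) = √(-687464492 - 16575) = √(-687481067) = I*√687481067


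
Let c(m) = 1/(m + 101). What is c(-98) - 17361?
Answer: -52082/3 ≈ -17361.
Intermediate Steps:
c(m) = 1/(101 + m)
c(-98) - 17361 = 1/(101 - 98) - 17361 = 1/3 - 17361 = ⅓ - 17361 = -52082/3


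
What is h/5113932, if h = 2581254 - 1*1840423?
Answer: 740831/5113932 ≈ 0.14487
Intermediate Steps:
h = 740831 (h = 2581254 - 1840423 = 740831)
h/5113932 = 740831/5113932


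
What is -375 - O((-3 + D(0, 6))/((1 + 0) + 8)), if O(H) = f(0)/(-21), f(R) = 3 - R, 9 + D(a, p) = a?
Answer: -2624/7 ≈ -374.86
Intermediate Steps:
D(a, p) = -9 + a
O(H) = -1/7 (O(H) = (3 - 1*0)/(-21) = (3 + 0)*(-1/21) = 3*(-1/21) = -1/7)
-375 - O((-3 + D(0, 6))/((1 + 0) + 8)) = -375 - 1*(-1/7) = -375 + 1/7 = -2624/7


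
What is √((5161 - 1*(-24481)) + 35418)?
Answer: 2*√16265 ≈ 255.07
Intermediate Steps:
√((5161 - 1*(-24481)) + 35418) = √((5161 + 24481) + 35418) = √(29642 + 35418) = √65060 = 2*√16265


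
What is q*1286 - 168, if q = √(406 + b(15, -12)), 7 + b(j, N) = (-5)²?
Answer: -168 + 2572*√106 ≈ 26312.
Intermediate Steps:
b(j, N) = 18 (b(j, N) = -7 + (-5)² = -7 + 25 = 18)
q = 2*√106 (q = √(406 + 18) = √424 = 2*√106 ≈ 20.591)
q*1286 - 168 = (2*√106)*1286 - 168 = 2572*√106 - 168 = -168 + 2572*√106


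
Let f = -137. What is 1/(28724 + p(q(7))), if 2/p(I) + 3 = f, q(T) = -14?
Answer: 70/2010679 ≈ 3.4814e-5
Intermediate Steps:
p(I) = -1/70 (p(I) = 2/(-3 - 137) = 2/(-140) = 2*(-1/140) = -1/70)
1/(28724 + p(q(7))) = 1/(28724 - 1/70) = 1/(2010679/70) = 70/2010679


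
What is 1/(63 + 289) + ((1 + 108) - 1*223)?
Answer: -40127/352 ≈ -114.00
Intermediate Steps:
1/(63 + 289) + ((1 + 108) - 1*223) = 1/352 + (109 - 223) = 1/352 - 114 = -40127/352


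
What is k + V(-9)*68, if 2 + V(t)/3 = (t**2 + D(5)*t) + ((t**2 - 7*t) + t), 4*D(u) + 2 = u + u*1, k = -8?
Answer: 39976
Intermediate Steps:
D(u) = -1/2 + u/2 (D(u) = -1/2 + (u + u*1)/4 = -1/2 + (u + u)/4 = -1/2 + (2*u)/4 = -1/2 + u/2)
V(t) = -6 - 12*t + 6*t**2 (V(t) = -6 + 3*((t**2 + (-1/2 + (1/2)*5)*t) + ((t**2 - 7*t) + t)) = -6 + 3*((t**2 + (-1/2 + 5/2)*t) + (t**2 - 6*t)) = -6 + 3*((t**2 + 2*t) + (t**2 - 6*t)) = -6 + 3*(-4*t + 2*t**2) = -6 + (-12*t + 6*t**2) = -6 - 12*t + 6*t**2)
k + V(-9)*68 = -8 + (-6 - 12*(-9) + 6*(-9)**2)*68 = -8 + (-6 + 108 + 6*81)*68 = -8 + (-6 + 108 + 486)*68 = -8 + 588*68 = -8 + 39984 = 39976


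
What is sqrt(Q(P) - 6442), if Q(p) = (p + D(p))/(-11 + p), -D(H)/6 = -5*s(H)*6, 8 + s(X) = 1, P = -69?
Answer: I*sqrt(2570155)/20 ≈ 80.159*I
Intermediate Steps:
s(X) = -7 (s(X) = -8 + 1 = -7)
D(H) = -1260 (D(H) = -6*(-5*(-7))*6 = -210*6 = -6*210 = -1260)
Q(p) = (-1260 + p)/(-11 + p) (Q(p) = (p - 1260)/(-11 + p) = (-1260 + p)/(-11 + p))
sqrt(Q(P) - 6442) = sqrt((-1260 - 69)/(-11 - 69) - 6442) = sqrt(-1329/(-80) - 6442) = sqrt(-1/80*(-1329) - 6442) = sqrt(1329/80 - 6442) = sqrt(-514031/80) = I*sqrt(2570155)/20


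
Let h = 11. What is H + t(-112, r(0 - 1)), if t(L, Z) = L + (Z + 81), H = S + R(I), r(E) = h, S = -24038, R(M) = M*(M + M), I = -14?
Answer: -23666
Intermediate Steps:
R(M) = 2*M² (R(M) = M*(2*M) = 2*M²)
r(E) = 11
H = -23646 (H = -24038 + 2*(-14)² = -24038 + 2*196 = -24038 + 392 = -23646)
t(L, Z) = 81 + L + Z (t(L, Z) = L + (81 + Z) = 81 + L + Z)
H + t(-112, r(0 - 1)) = -23646 + (81 - 112 + 11) = -23646 - 20 = -23666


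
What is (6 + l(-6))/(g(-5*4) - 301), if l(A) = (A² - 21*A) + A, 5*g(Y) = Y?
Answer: -162/305 ≈ -0.53115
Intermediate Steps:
g(Y) = Y/5
l(A) = A² - 20*A
(6 + l(-6))/(g(-5*4) - 301) = (6 - 6*(-20 - 6))/((-5*4)/5 - 301) = (6 - 6*(-26))/((⅕)*(-20) - 301) = (6 + 156)/(-4 - 301) = 162/(-305) = 162*(-1/305) = -162/305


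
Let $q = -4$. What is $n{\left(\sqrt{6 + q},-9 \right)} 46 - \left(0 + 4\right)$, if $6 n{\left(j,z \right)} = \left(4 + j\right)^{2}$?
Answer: $134 + \frac{184 \sqrt{2}}{3} \approx 220.74$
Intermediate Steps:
$n{\left(j,z \right)} = \frac{\left(4 + j\right)^{2}}{6}$
$n{\left(\sqrt{6 + q},-9 \right)} 46 - \left(0 + 4\right) = \frac{\left(4 + \sqrt{6 - 4}\right)^{2}}{6} \cdot 46 - \left(0 + 4\right) = \frac{\left(4 + \sqrt{2}\right)^{2}}{6} \cdot 46 - 4 = \frac{23 \left(4 + \sqrt{2}\right)^{2}}{3} - 4 = -4 + \frac{23 \left(4 + \sqrt{2}\right)^{2}}{3}$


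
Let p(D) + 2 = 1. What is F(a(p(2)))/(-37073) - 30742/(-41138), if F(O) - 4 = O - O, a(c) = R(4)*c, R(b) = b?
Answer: 569766807/762554537 ≈ 0.74718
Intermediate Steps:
p(D) = -1 (p(D) = -2 + 1 = -1)
a(c) = 4*c
F(O) = 4 (F(O) = 4 + (O - O) = 4 + 0 = 4)
F(a(p(2)))/(-37073) - 30742/(-41138) = 4/(-37073) - 30742/(-41138) = 4*(-1/37073) - 30742*(-1/41138) = -4/37073 + 15371/20569 = 569766807/762554537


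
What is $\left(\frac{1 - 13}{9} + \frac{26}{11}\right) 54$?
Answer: $\frac{612}{11} \approx 55.636$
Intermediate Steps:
$\left(\frac{1 - 13}{9} + \frac{26}{11}\right) 54 = \left(\left(1 - 13\right) \frac{1}{9} + 26 \cdot \frac{1}{11}\right) 54 = \left(\left(-12\right) \frac{1}{9} + \frac{26}{11}\right) 54 = \left(- \frac{4}{3} + \frac{26}{11}\right) 54 = \frac{34}{33} \cdot 54 = \frac{612}{11}$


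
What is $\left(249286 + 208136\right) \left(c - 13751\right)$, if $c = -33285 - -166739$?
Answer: $54754785666$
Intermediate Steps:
$c = 133454$ ($c = -33285 + 166739 = 133454$)
$\left(249286 + 208136\right) \left(c - 13751\right) = \left(249286 + 208136\right) \left(133454 - 13751\right) = 457422 \cdot 119703 = 54754785666$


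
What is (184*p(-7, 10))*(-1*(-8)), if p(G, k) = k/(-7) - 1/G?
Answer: -13248/7 ≈ -1892.6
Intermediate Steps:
p(G, k) = -1/G - k/7 (p(G, k) = k*(-1/7) - 1/G = -k/7 - 1/G = -1/G - k/7)
(184*p(-7, 10))*(-1*(-8)) = (184*(-1/(-7) - 1/7*10))*(-1*(-8)) = (184*(-1*(-1/7) - 10/7))*8 = (184*(1/7 - 10/7))*8 = (184*(-9/7))*8 = -1656/7*8 = -13248/7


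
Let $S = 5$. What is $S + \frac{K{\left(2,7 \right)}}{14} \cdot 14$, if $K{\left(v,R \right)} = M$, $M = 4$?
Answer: $9$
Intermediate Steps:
$K{\left(v,R \right)} = 4$
$S + \frac{K{\left(2,7 \right)}}{14} \cdot 14 = 5 + \frac{4}{14} \cdot 14 = 5 + 4 \cdot \frac{1}{14} \cdot 14 = 5 + \frac{2}{7} \cdot 14 = 5 + 4 = 9$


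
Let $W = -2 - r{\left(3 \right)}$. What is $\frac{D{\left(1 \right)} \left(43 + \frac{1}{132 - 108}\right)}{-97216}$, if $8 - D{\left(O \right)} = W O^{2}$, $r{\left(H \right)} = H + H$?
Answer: $- \frac{1033}{145824} \approx -0.0070839$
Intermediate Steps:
$r{\left(H \right)} = 2 H$
$W = -8$ ($W = -2 - 2 \cdot 3 = -2 - 6 = -8$)
$D{\left(O \right)} = 8 + 8 O^{2}$ ($D{\left(O \right)} = 8 - - 8 O^{2} = 8 + 8 O^{2}$)
$\frac{D{\left(1 \right)} \left(43 + \frac{1}{132 - 108}\right)}{-97216} = \frac{\left(8 + 8 \cdot 1^{2}\right) \left(43 + \frac{1}{132 - 108}\right)}{-97216} = \left(8 + 8 \cdot 1\right) \left(43 + \frac{1}{24}\right) \left(- \frac{1}{97216}\right) = \left(8 + 8\right) \left(43 + \frac{1}{24}\right) \left(- \frac{1}{97216}\right) = 16 \cdot \frac{1033}{24} \left(- \frac{1}{97216}\right) = \frac{2066}{3} \left(- \frac{1}{97216}\right) = - \frac{1033}{145824}$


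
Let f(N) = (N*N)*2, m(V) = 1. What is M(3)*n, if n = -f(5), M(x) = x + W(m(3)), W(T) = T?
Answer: -200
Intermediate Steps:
f(N) = 2*N² (f(N) = N²*2 = 2*N²)
M(x) = 1 + x (M(x) = x + 1 = 1 + x)
n = -50 (n = -2*5² = -2*25 = -1*50 = -50)
M(3)*n = (1 + 3)*(-50) = 4*(-50) = -200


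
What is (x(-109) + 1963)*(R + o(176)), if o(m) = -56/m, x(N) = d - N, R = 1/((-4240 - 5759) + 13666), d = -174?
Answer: -24339003/40337 ≈ -603.39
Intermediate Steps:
R = 1/3667 (R = 1/(-9999 + 13666) = 1/3667 ≈ 0.00027270)
x(N) = -174 - N
(x(-109) + 1963)*(R + o(176)) = ((-174 - 1*(-109)) + 1963)*(1/3667 - 56/176) = ((-174 + 109) + 1963)*(1/3667 - 56*1/176) = (-65 + 1963)*(1/3667 - 7/22) = 1898*(-25647/80674) = -24339003/40337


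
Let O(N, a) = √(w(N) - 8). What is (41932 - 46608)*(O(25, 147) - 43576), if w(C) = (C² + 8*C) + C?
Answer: 203761376 - 4676*√842 ≈ 2.0363e+8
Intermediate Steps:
w(C) = C² + 9*C
O(N, a) = √(-8 + N*(9 + N)) (O(N, a) = √(N*(9 + N) - 8) = √(-8 + N*(9 + N)))
(41932 - 46608)*(O(25, 147) - 43576) = (41932 - 46608)*(√(-8 + 25*(9 + 25)) - 43576) = -4676*(√(-8 + 25*34) - 43576) = -4676*(√(-8 + 850) - 43576) = -4676*(√842 - 43576) = -4676*(-43576 + √842) = 203761376 - 4676*√842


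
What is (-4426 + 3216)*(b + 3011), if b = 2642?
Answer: -6840130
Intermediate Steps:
(-4426 + 3216)*(b + 3011) = (-4426 + 3216)*(2642 + 3011) = -1210*5653 = -6840130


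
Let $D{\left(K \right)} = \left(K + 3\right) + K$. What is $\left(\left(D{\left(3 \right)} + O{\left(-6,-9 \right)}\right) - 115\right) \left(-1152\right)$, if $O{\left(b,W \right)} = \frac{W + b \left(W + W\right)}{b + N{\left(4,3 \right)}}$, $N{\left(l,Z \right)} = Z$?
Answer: $160128$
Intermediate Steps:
$D{\left(K \right)} = 3 + 2 K$ ($D{\left(K \right)} = \left(3 + K\right) + K = 3 + 2 K$)
$O{\left(b,W \right)} = \frac{W + 2 W b}{3 + b}$ ($O{\left(b,W \right)} = \frac{W + b \left(W + W\right)}{b + 3} = \frac{W + b 2 W}{3 + b} = \frac{W + 2 W b}{3 + b}$)
$\left(\left(D{\left(3 \right)} + O{\left(-6,-9 \right)}\right) - 115\right) \left(-1152\right) = \left(\left(\left(3 + 2 \cdot 3\right) - \frac{9 \left(1 + 2 \left(-6\right)\right)}{3 - 6}\right) - 115\right) \left(-1152\right) = \left(\left(\left(3 + 6\right) - \frac{9 \left(1 - 12\right)}{-3}\right) - 115\right) \left(-1152\right) = \left(\left(9 - \left(-3\right) \left(-11\right)\right) - 115\right) \left(-1152\right) = \left(\left(9 - 33\right) - 115\right) \left(-1152\right) = \left(-24 - 115\right) \left(-1152\right) = \left(-139\right) \left(-1152\right) = 160128$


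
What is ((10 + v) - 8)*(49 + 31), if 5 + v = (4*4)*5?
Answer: 6160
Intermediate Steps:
v = 75 (v = -5 + (4*4)*5 = -5 + 16*5 = -5 + 80 = 75)
((10 + v) - 8)*(49 + 31) = ((10 + 75) - 8)*(49 + 31) = (85 - 8)*80 = 77*80 = 6160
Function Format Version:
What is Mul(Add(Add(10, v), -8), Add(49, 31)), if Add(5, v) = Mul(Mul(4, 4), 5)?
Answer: 6160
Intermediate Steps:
v = 75 (v = Add(-5, Mul(Mul(4, 4), 5)) = Add(-5, Mul(16, 5)) = Add(-5, 80) = 75)
Mul(Add(Add(10, v), -8), Add(49, 31)) = Mul(Add(Add(10, 75), -8), Add(49, 31)) = Mul(Add(85, -8), 80) = Mul(77, 80) = 6160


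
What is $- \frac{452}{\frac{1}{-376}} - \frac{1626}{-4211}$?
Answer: $\frac{715669498}{4211} \approx 1.6995 \cdot 10^{5}$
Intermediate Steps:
$- \frac{452}{\frac{1}{-376}} - \frac{1626}{-4211} = - \frac{452}{- \frac{1}{376}} - - \frac{1626}{4211} = \left(-452\right) \left(-376\right) + \frac{1626}{4211} = 169952 + \frac{1626}{4211} = \frac{715669498}{4211}$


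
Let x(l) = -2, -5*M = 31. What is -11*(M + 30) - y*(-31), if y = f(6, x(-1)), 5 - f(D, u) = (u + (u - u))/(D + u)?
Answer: -913/10 ≈ -91.300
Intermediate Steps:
M = -31/5 (M = -⅕*31 = -31/5 ≈ -6.2000)
f(D, u) = 5 - u/(D + u) (f(D, u) = 5 - (u + (u - u))/(D + u) = 5 - (u + 0)/(D + u) = 5 - u/(D + u))
y = 11/2 (y = (4*(-2) + 5*6)/(6 - 2) = (-8 + 30)/4 = (¼)*22 = 11/2 ≈ 5.5000)
-11*(M + 30) - y*(-31) = -11*(-31/5 + 30) - 11*(-31)/2 = -11*119/5 - 1*(-341/2) = -1309/5 + 341/2 = -913/10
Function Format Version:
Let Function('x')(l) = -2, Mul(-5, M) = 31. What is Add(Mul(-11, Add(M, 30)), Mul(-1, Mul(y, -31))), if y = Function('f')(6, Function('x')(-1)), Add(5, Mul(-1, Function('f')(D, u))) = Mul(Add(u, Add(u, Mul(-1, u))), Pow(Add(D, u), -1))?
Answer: Rational(-913, 10) ≈ -91.300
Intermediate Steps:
M = Rational(-31, 5) (M = Mul(Rational(-1, 5), 31) = Rational(-31, 5) ≈ -6.2000)
Function('f')(D, u) = Add(5, Mul(-1, u, Pow(Add(D, u), -1))) (Function('f')(D, u) = Add(5, Mul(-1, Mul(Add(u, Add(u, Mul(-1, u))), Pow(Add(D, u), -1)))) = Add(5, Mul(-1, Mul(Add(u, 0), Pow(Add(D, u), -1)))) = Add(5, Mul(-1, Mul(u, Pow(Add(D, u), -1)))) = Add(5, Mul(-1, u, Pow(Add(D, u), -1))))
y = Rational(11, 2) (y = Mul(Pow(Add(6, -2), -1), Add(Mul(4, -2), Mul(5, 6))) = Mul(Pow(4, -1), Add(-8, 30)) = Mul(Rational(1, 4), 22) = Rational(11, 2) ≈ 5.5000)
Add(Mul(-11, Add(M, 30)), Mul(-1, Mul(y, -31))) = Add(Mul(-11, Add(Rational(-31, 5), 30)), Mul(-1, Mul(Rational(11, 2), -31))) = Add(Mul(-11, Rational(119, 5)), Mul(-1, Rational(-341, 2))) = Add(Rational(-1309, 5), Rational(341, 2)) = Rational(-913, 10)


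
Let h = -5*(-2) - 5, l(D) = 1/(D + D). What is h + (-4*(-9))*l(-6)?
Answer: 2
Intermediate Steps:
l(D) = 1/(2*D)
h = 5 (h = 10 - 5 = 5)
h + (-4*(-9))*l(-6) = 5 + (-4*(-9))*((½)/(-6)) = 5 + 36*((½)*(-⅙)) = 5 + 36*(-1/12) = 5 - 3 = 2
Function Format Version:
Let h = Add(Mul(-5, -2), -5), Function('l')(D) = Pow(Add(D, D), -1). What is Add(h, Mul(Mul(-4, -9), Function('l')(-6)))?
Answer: 2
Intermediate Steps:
Function('l')(D) = Mul(Rational(1, 2), Pow(D, -1)) (Function('l')(D) = Pow(Mul(2, D), -1) = Mul(Rational(1, 2), Pow(D, -1)))
h = 5 (h = Add(10, -5) = 5)
Add(h, Mul(Mul(-4, -9), Function('l')(-6))) = Add(5, Mul(Mul(-4, -9), Mul(Rational(1, 2), Pow(-6, -1)))) = Add(5, Mul(36, Mul(Rational(1, 2), Rational(-1, 6)))) = Add(5, Mul(36, Rational(-1, 12))) = Add(5, -3) = 2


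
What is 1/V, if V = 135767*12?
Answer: 1/1629204 ≈ 6.1380e-7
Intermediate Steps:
V = 1629204
1/V = 1/1629204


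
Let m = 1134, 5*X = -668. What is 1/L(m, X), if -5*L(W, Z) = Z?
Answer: 25/668 ≈ 0.037425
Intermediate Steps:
X = -668/5 (X = (1/5)*(-668) = -668/5 ≈ -133.60)
L(W, Z) = -Z/5
1/L(m, X) = 1/(-1/5*(-668/5)) = 1/(668/25) = 25/668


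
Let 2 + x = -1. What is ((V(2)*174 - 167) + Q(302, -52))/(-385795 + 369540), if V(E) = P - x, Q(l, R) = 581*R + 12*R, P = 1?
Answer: 30307/16255 ≈ 1.8645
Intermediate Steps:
x = -3 (x = -2 - 1 = -3)
Q(l, R) = 593*R
V(E) = 4 (V(E) = 1 - 1*(-3) = 1 + 3 = 4)
((V(2)*174 - 167) + Q(302, -52))/(-385795 + 369540) = ((4*174 - 167) + 593*(-52))/(-385795 + 369540) = ((696 - 167) - 30836)/(-16255) = (529 - 30836)*(-1/16255) = -30307*(-1/16255) = 30307/16255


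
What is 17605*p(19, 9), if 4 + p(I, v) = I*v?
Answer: 2940035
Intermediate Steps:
p(I, v) = -4 + I*v
17605*p(19, 9) = 17605*(-4 + 19*9) = 17605*(-4 + 171) = 17605*167 = 2940035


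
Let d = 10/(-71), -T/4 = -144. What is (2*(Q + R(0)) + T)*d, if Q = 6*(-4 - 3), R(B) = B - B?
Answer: -4920/71 ≈ -69.296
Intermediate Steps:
R(B) = 0
T = 576 (T = -4*(-144) = 576)
d = -10/71 (d = 10*(-1/71) = -10/71 ≈ -0.14085)
Q = -42 (Q = 6*(-7) = -42)
(2*(Q + R(0)) + T)*d = (2*(-42 + 0) + 576)*(-10/71) = (2*(-42) + 576)*(-10/71) = (-84 + 576)*(-10/71) = 492*(-10/71) = -4920/71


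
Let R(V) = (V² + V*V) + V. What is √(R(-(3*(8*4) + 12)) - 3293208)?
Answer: 6*I*√90833 ≈ 1808.3*I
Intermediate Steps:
R(V) = V + 2*V² (R(V) = (V² + V²) + V = 2*V² + V = V + 2*V²)
√(R(-(3*(8*4) + 12)) - 3293208) = √((-(3*(8*4) + 12))*(1 + 2*(-(3*(8*4) + 12))) - 3293208) = √((-(3*32 + 12))*(1 + 2*(-(3*32 + 12))) - 3293208) = √((-(96 + 12))*(1 + 2*(-(96 + 12))) - 3293208) = √((-1*108)*(1 + 2*(-1*108)) - 3293208) = √(-108*(1 + 2*(-108)) - 3293208) = √(-108*(1 - 216) - 3293208) = √(-108*(-215) - 3293208) = √(23220 - 3293208) = √(-3269988) = 6*I*√90833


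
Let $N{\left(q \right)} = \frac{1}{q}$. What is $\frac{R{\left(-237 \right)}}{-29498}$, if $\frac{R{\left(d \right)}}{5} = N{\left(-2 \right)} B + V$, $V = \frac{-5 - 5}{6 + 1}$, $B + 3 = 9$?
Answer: $\frac{155}{206486} \approx 0.00075066$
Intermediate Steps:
$B = 6$ ($B = -3 + 9 = 6$)
$V = - \frac{10}{7} \approx -1.4286$
$R{\left(d \right)} = - \frac{155}{7}$ ($R{\left(d \right)} = 5 \left(\frac{1}{-2} \cdot 6 - \frac{10}{7}\right) = 5 \left(\left(- \frac{1}{2}\right) 6 - \frac{10}{7}\right) = 5 \left(-3 - \frac{10}{7}\right) = 5 \left(- \frac{31}{7}\right) = - \frac{155}{7}$)
$\frac{R{\left(-237 \right)}}{-29498} = - \frac{155}{7 \left(-29498\right)} = \left(- \frac{155}{7}\right) \left(- \frac{1}{29498}\right) = \frac{155}{206486}$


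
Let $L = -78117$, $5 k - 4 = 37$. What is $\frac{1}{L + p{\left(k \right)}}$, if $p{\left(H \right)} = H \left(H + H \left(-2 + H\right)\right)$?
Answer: $- \frac{125}{9704109} \approx -1.2881 \cdot 10^{-5}$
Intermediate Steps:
$k = \frac{41}{5}$ ($k = \frac{4}{5} + \frac{1}{5} \cdot 37 = \frac{4}{5} + \frac{37}{5} = \frac{41}{5} \approx 8.2$)
$\frac{1}{L + p{\left(k \right)}} = \frac{1}{-78117 + \left(\frac{41}{5}\right)^{2} \left(-1 + \frac{41}{5}\right)} = \frac{1}{-78117 + \frac{1681}{25} \cdot \frac{36}{5}} = \frac{1}{-78117 + \frac{60516}{125}} = \frac{1}{- \frac{9704109}{125}} = - \frac{125}{9704109}$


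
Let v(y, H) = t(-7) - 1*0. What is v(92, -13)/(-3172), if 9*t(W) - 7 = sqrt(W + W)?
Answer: -7/28548 - I*sqrt(14)/28548 ≈ -0.0002452 - 0.00013107*I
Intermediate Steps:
t(W) = 7/9 + sqrt(2)*sqrt(W)/9 (t(W) = 7/9 + sqrt(W + W)/9 = 7/9 + sqrt(2*W)/9 = 7/9 + (sqrt(2)*sqrt(W))/9 = 7/9 + sqrt(2)*sqrt(W)/9)
v(y, H) = 7/9 + I*sqrt(14)/9 (v(y, H) = (7/9 + sqrt(2)*sqrt(-7)/9) - 1*0 = (7/9 + sqrt(2)*(I*sqrt(7))/9) + 0 = (7/9 + I*sqrt(14)/9) + 0 = 7/9 + I*sqrt(14)/9)
v(92, -13)/(-3172) = (7/9 + I*sqrt(14)/9)/(-3172) = (7/9 + I*sqrt(14)/9)*(-1/3172) = -7/28548 - I*sqrt(14)/28548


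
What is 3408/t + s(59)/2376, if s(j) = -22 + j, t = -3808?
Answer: -248641/282744 ≈ -0.87939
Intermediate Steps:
3408/t + s(59)/2376 = 3408/(-3808) + (-22 + 59)/2376 = 3408*(-1/3808) + 37*(1/2376) = -213/238 + 37/2376 = -248641/282744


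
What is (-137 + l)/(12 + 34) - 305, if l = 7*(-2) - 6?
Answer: -14187/46 ≈ -308.41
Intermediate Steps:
l = -20 (l = -14 - 6 = -20)
(-137 + l)/(12 + 34) - 305 = (-137 - 20)/(12 + 34) - 305 = -157/46 - 305 = -14187/46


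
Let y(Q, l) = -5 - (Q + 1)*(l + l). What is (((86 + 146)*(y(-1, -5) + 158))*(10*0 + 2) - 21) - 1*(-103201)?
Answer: 174172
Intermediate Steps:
y(Q, l) = -5 - 2*l*(1 + Q) (y(Q, l) = -5 - (1 + Q)*2*l = -5 - 2*l*(1 + Q))
(((86 + 146)*(y(-1, -5) + 158))*(10*0 + 2) - 21) - 1*(-103201) = (((86 + 146)*((-5 - 2*(-5) - 2*(-1)*(-5)) + 158))*(10*0 + 2) - 21) - 1*(-103201) = ((232*((-5 + 10 - 10) + 158))*(0 + 2) - 21) + 103201 = ((232*(-5 + 158))*2 - 21) + 103201 = ((232*153)*2 - 21) + 103201 = (35496*2 - 21) + 103201 = (70992 - 21) + 103201 = 70971 + 103201 = 174172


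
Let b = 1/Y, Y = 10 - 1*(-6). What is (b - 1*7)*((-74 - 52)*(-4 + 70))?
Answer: 230769/4 ≈ 57692.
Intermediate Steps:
Y = 16 (Y = 10 + 6 = 16)
b = 1/16 ≈ 0.062500
(b - 1*7)*((-74 - 52)*(-4 + 70)) = (1/16 - 1*7)*((-74 - 52)*(-4 + 70)) = (1/16 - 7)*(-126*66) = -111/16*(-8316) = 230769/4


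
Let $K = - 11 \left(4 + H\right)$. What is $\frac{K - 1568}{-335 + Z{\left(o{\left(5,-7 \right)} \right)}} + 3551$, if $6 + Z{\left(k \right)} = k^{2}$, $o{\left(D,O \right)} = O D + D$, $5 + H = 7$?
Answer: $\frac{46125}{13} \approx 3548.1$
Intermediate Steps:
$H = 2$ ($H = -5 + 7 = 2$)
$o{\left(D,O \right)} = D + D O$ ($o{\left(D,O \right)} = D O + D = D + D O$)
$Z{\left(k \right)} = -6 + k^{2}$
$K = -66$ ($K = - 11 \left(4 + 2\right) = \left(-11\right) 6 = -66$)
$\frac{K - 1568}{-335 + Z{\left(o{\left(5,-7 \right)} \right)}} + 3551 = \frac{-66 - 1568}{-335 - \left(6 - \left(5 \left(1 - 7\right)\right)^{2}\right)} + 3551 = - \frac{1634}{-335 - \left(6 - \left(5 \left(-6\right)\right)^{2}\right)} + 3551 = - \frac{1634}{-335 - \left(6 - \left(-30\right)^{2}\right)} + 3551 = - \frac{1634}{-335 + \left(-6 + 900\right)} + 3551 = - \frac{1634}{-335 + 894} + 3551 = - \frac{1634}{559} + 3551 = \left(-1634\right) \frac{1}{559} + 3551 = - \frac{38}{13} + 3551 = \frac{46125}{13}$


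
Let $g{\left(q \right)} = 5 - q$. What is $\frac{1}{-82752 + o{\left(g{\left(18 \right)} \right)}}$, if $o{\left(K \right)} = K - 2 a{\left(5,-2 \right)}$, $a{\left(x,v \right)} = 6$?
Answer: $- \frac{1}{82777} \approx -1.2081 \cdot 10^{-5}$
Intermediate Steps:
$o{\left(K \right)} = -12 + K$ ($o{\left(K \right)} = K - 12 = -12 + K$)
$\frac{1}{-82752 + o{\left(g{\left(18 \right)} \right)}} = \frac{1}{-82752 + \left(-12 + \left(5 - 18\right)\right)} = \frac{1}{-82752 - 25} = \frac{1}{-82777} = - \frac{1}{82777}$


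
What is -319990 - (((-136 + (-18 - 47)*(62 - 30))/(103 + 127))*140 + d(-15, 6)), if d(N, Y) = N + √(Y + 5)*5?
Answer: -7328401/23 - 5*√11 ≈ -3.1864e+5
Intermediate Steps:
d(N, Y) = N + 5*√(5 + Y) (d(N, Y) = N + √(5 + Y)*5 = N + 5*√(5 + Y))
-319990 - (((-136 + (-18 - 47)*(62 - 30))/(103 + 127))*140 + d(-15, 6)) = -319990 - (((-136 + (-18 - 47)*(62 - 30))/(103 + 127))*140 + (-15 + 5*√(5 + 6))) = -319990 - (((-136 - 65*32)/230)*140 + (-15 + 5*√11)) = -319990 - (((-136 - 2080)*(1/230))*140 + (-15 + 5*√11)) = -319990 - (-2216*1/230*140 + (-15 + 5*√11)) = -319990 - (-1108/115*140 + (-15 + 5*√11)) = -319990 - (-31024/23 + (-15 + 5*√11)) = -319990 - (-31369/23 + 5*√11) = -319990 + (31369/23 - 5*√11) = -7328401/23 - 5*√11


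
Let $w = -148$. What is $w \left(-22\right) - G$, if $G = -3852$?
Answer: $7108$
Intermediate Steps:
$w \left(-22\right) - G = \left(-148\right) \left(-22\right) - -3852 = 3256 + 3852 = 7108$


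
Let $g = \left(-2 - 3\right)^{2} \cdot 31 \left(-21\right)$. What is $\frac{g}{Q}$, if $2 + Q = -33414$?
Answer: $\frac{16275}{33416} \approx 0.48704$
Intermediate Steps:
$Q = -33416$ ($Q = -2 - 33414 = -33416$)
$g = -16275$ ($g = \left(-5\right)^{2} \cdot 31 \left(-21\right) = 25 \cdot 31 \left(-21\right) = 775 \left(-21\right) = -16275$)
$\frac{g}{Q} = - \frac{16275}{-33416} = \left(-16275\right) \left(- \frac{1}{33416}\right) = \frac{16275}{33416}$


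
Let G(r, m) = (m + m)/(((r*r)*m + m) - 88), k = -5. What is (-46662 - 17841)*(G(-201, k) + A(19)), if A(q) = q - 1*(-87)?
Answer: -230301489699/33683 ≈ -6.8373e+6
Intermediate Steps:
A(q) = 87 + q (A(q) = q + 87 = 87 + q)
G(r, m) = 2*m/(-88 + m + m*r²) (G(r, m) = (2*m)/((r²*m + m) - 88) = (2*m)/((m*r² + m) - 88) = (2*m)/((m + m*r²) - 88) = (2*m)/(-88 + m + m*r²) = 2*m/(-88 + m + m*r²))
(-46662 - 17841)*(G(-201, k) + A(19)) = (-46662 - 17841)*(2*(-5)/(-88 - 5 - 5*(-201)²) + (87 + 19)) = -64503*(2*(-5)/(-88 - 5 - 5*40401) + 106) = -64503*(2*(-5)/(-88 - 5 - 202005) + 106) = -64503*(2*(-5)/(-202098) + 106) = -64503*(2*(-5)*(-1/202098) + 106) = -64503*(5/101049 + 106) = -64503*10711199/101049 = -230301489699/33683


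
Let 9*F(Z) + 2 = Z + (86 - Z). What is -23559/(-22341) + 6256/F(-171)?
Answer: 34996295/52129 ≈ 671.34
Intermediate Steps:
F(Z) = 28/3 (F(Z) = -2/9 + (Z + (86 - Z))/9 = -2/9 + (⅑)*86 = -2/9 + 86/9 = 28/3)
-23559/(-22341) + 6256/F(-171) = -23559/(-22341) + 6256/(28/3) = -23559*(-1/22341) + 6256*(3/28) = 7853/7447 + 4692/7 = 34996295/52129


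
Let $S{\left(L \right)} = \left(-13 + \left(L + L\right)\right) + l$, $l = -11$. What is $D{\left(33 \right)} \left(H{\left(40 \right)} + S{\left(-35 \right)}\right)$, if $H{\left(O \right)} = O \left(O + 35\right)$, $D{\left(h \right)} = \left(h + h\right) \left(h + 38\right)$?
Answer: $13617516$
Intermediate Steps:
$D{\left(h \right)} = 2 h \left(38 + h\right)$
$H{\left(O \right)} = O \left(35 + O\right)$
$S{\left(L \right)} = -24 + 2 L$ ($S{\left(L \right)} = \left(-13 + \left(L + L\right)\right) - 11 = \left(-13 + 2 L\right) - 11 = -24 + 2 L$)
$D{\left(33 \right)} \left(H{\left(40 \right)} + S{\left(-35 \right)}\right) = 2 \cdot 33 \left(38 + 33\right) \left(40 \left(35 + 40\right) + \left(-24 + 2 \left(-35\right)\right)\right) = 2 \cdot 33 \cdot 71 \left(40 \cdot 75 - 94\right) = 4686 \left(3000 - 94\right) = 4686 \cdot 2906 = 13617516$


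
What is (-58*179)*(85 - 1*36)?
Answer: -508718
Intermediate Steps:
(-58*179)*(85 - 1*36) = -10382*(85 - 36) = -10382*49 = -508718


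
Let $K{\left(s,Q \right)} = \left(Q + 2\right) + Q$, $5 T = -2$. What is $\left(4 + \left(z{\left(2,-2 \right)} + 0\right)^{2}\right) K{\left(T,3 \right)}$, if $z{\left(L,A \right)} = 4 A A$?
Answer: $2080$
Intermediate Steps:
$z{\left(L,A \right)} = 4 A^{2}$
$T = - \frac{2}{5}$ ($T = \frac{1}{5} \left(-2\right) = - \frac{2}{5} \approx -0.4$)
$K{\left(s,Q \right)} = 2 + 2 Q$ ($K{\left(s,Q \right)} = \left(2 + Q\right) + Q = 2 + 2 Q$)
$\left(4 + \left(z{\left(2,-2 \right)} + 0\right)^{2}\right) K{\left(T,3 \right)} = \left(4 + \left(4 \left(-2\right)^{2} + 0\right)^{2}\right) \left(2 + 2 \cdot 3\right) = \left(4 + \left(4 \cdot 4 + 0\right)^{2}\right) \left(2 + 6\right) = \left(4 + \left(16 + 0\right)^{2}\right) 8 = \left(4 + 16^{2}\right) 8 = \left(4 + 256\right) 8 = 260 \cdot 8 = 2080$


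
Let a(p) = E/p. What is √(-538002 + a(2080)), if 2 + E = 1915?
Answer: I*√145475492110/520 ≈ 733.49*I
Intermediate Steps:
E = 1913 (E = -2 + 1915 = 1913)
a(p) = 1913/p
√(-538002 + a(2080)) = √(-538002 + 1913/2080) = √(-1119042247/2080) = I*√145475492110/520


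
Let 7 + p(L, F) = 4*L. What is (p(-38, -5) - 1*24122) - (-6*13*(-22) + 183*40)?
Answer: -33317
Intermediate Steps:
p(L, F) = -7 + 4*L
(p(-38, -5) - 1*24122) - (-6*13*(-22) + 183*40) = ((-7 + 4*(-38)) - 1*24122) - (-6*13*(-22) + 183*40) = ((-7 - 152) - 24122) - (-78*(-22) + 7320) = (-159 - 24122) - (1716 + 7320) = -24281 - 1*9036 = -24281 - 9036 = -33317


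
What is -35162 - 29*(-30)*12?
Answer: -24722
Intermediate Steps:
-35162 - 29*(-30)*12 = -35162 - (-870)*12 = -35162 - 1*(-10440) = -35162 + 10440 = -24722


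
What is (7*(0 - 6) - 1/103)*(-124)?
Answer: 536548/103 ≈ 5209.2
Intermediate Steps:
(7*(0 - 6) - 1/103)*(-124) = (7*(-6) - 1*1/103)*(-124) = (-42 - 1/103)*(-124) = -4327/103*(-124) = 536548/103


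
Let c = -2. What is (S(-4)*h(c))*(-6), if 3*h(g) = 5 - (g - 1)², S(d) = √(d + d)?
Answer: 16*I*√2 ≈ 22.627*I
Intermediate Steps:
S(d) = √2*√d (S(d) = √(2*d) = √2*√d)
h(g) = 5/3 - (-1 + g)²/3 (h(g) = (5 - (g - 1)²)/3 = (5 - (-1 + g)²)/3 = 5/3 - (-1 + g)²/3)
(S(-4)*h(c))*(-6) = ((√2*√(-4))*(5/3 - (-1 - 2)²/3))*(-6) = ((√2*(2*I))*(5/3 - ⅓*(-3)²))*(-6) = ((2*I*√2)*(5/3 - ⅓*9))*(-6) = ((2*I*√2)*(5/3 - 3))*(-6) = ((2*I*√2)*(-4/3))*(-6) = -8*I*√2/3*(-6) = 16*I*√2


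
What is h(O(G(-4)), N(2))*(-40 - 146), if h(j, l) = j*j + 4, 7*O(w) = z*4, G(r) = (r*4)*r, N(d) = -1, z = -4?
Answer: -84072/49 ≈ -1715.8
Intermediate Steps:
G(r) = 4*r**2 (G(r) = (4*r)*r = 4*r**2)
O(w) = -16/7 (O(w) = (-4*4)/7 = (1/7)*(-16) = -16/7)
h(j, l) = 4 + j**2 (h(j, l) = j**2 + 4 = 4 + j**2)
h(O(G(-4)), N(2))*(-40 - 146) = (4 + (-16/7)**2)*(-40 - 146) = (4 + 256/49)*(-186) = (452/49)*(-186) = -84072/49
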